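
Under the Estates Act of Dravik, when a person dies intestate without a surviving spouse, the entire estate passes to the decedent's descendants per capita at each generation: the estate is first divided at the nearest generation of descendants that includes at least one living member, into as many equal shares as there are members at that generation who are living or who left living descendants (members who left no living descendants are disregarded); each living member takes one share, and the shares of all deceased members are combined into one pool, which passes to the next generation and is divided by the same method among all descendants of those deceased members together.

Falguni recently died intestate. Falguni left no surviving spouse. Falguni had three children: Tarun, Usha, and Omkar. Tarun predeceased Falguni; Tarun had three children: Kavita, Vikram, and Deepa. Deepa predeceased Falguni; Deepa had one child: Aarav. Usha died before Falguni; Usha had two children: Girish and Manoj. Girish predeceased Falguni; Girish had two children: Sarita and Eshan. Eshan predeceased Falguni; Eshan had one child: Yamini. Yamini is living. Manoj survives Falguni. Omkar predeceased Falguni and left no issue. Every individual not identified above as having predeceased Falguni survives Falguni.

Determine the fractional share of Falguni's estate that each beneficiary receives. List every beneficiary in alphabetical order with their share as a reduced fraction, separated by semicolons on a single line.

Aarav 2/15; Kavita 1/5; Manoj 1/5; Sarita 2/15; Vikram 1/5; Yamini 2/15

There is no surviving spouse, so the entire estate passes to Falguni's descendants per capita at each generation.
No one at generation 1 (Tarun, Usha) is living; moving to the next generation.
At generation 2 (Kavita, Vikram, Deepa, Girish, Manoj) there are 5 shares of (1)/5 = 1/5 each.
Living: Kavita, Vikram, and Manoj — each takes 1/5.
Deceased: Deepa and Girish. Their combined 2/5 is pooled and carried to generation 3.
At generation 3 (Aarav, Sarita, Eshan) there are 3 shares of (2/5)/3 = 2/15 each.
Living: Aarav and Sarita — each takes 2/15.
Deceased: Eshan. That 2/15 share is carried to generation 4.
At generation 4 (Yamini) there are 1 shares of (2/15)/1 = 2/15 each.
Living: Yamini — each takes 2/15.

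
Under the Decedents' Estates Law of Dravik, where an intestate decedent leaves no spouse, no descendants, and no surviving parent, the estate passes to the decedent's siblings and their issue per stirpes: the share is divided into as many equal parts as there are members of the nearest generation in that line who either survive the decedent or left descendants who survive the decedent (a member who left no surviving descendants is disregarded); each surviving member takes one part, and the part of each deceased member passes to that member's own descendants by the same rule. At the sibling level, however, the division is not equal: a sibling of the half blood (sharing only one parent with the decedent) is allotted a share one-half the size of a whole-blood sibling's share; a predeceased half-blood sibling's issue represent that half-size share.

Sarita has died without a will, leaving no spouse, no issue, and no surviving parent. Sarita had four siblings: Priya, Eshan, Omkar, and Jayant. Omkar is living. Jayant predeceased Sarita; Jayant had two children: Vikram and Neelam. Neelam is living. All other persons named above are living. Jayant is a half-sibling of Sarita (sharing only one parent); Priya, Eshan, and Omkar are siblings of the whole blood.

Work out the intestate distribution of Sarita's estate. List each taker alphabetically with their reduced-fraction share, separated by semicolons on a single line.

No spouse, descendants, or parent survives, so the estate passes to Sarita's siblings per stirpes.
Half-blood siblings count for one-half the weight of whole-blood siblings at the initial division.
Dividing 1 in proportion to weights (total weight 7/2): Priya (weight 1) → 2/7; Eshan (weight 1) → 2/7; Omkar (weight 1) → 2/7; Jayant (weight 1/2) → 1/7.
Priya is living and takes 2/7.
Eshan is living and takes 2/7.
Omkar is living and takes 2/7.
Jayant predeceased; the 1/7 allotted to Jayant's branch passes to Jayant's issue by representation.
The 1/7 is divided into 2 equal shares of 1/14 among Vikram, Neelam.
Vikram is living and takes 1/14.
Neelam is living and takes 1/14.

Eshan 2/7; Neelam 1/14; Omkar 2/7; Priya 2/7; Vikram 1/14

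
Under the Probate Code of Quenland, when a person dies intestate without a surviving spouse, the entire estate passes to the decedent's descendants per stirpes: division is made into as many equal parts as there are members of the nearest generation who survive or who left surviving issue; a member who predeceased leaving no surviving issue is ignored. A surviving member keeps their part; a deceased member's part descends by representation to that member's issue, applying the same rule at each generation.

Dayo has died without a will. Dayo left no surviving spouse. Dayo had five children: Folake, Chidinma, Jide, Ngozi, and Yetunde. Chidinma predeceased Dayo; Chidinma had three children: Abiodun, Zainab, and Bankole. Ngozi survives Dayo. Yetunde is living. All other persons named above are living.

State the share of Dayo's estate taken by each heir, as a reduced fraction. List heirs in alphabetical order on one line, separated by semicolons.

There is no surviving spouse, so the entire estate passes to Dayo's descendants per stirpes.
The estate is divided into 5 equal shares of 1/5 among Folake, Chidinma, Jide, Ngozi, Yetunde.
Folake is living and takes 1/5.
Chidinma predeceased; the 1/5 allotted to Chidinma's branch passes to Chidinma's issue by representation.
The 1/5 is divided into 3 equal shares of 1/15 among Abiodun, Zainab, Bankole.
Abiodun is living and takes 1/15.
Zainab is living and takes 1/15.
Bankole is living and takes 1/15.
Jide is living and takes 1/5.
Ngozi is living and takes 1/5.
Yetunde is living and takes 1/5.

Abiodun 1/15; Bankole 1/15; Folake 1/5; Jide 1/5; Ngozi 1/5; Yetunde 1/5; Zainab 1/15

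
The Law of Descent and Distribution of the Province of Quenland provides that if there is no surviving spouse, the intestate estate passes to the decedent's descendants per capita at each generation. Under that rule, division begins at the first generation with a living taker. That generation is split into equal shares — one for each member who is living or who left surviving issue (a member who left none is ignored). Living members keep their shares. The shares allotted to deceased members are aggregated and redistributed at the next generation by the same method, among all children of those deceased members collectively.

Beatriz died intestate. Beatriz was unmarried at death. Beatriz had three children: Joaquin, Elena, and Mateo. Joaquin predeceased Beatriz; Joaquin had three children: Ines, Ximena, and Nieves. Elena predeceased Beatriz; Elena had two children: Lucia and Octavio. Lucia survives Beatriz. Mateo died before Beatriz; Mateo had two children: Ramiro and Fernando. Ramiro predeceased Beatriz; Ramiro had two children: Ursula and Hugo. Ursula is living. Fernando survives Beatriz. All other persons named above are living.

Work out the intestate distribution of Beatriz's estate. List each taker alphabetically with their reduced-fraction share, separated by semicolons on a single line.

Fernando 1/7; Hugo 1/14; Ines 1/7; Lucia 1/7; Nieves 1/7; Octavio 1/7; Ursula 1/14; Ximena 1/7

There is no surviving spouse, so the entire estate passes to Beatriz's descendants per capita at each generation.
No one at generation 1 (Joaquin, Elena, Mateo) is living; moving to the next generation.
At generation 2 (Ines, Ximena, Nieves, Lucia, Octavio, Ramiro, Fernando) there are 7 shares of (1)/7 = 1/7 each.
Living: Ines, Ximena, Nieves, Lucia, Octavio, and Fernando — each takes 1/7.
Deceased: Ramiro. That 1/7 share is carried to generation 3.
At generation 3 (Ursula, Hugo) there are 2 shares of (1/7)/2 = 1/14 each.
Living: Ursula and Hugo — each takes 1/14.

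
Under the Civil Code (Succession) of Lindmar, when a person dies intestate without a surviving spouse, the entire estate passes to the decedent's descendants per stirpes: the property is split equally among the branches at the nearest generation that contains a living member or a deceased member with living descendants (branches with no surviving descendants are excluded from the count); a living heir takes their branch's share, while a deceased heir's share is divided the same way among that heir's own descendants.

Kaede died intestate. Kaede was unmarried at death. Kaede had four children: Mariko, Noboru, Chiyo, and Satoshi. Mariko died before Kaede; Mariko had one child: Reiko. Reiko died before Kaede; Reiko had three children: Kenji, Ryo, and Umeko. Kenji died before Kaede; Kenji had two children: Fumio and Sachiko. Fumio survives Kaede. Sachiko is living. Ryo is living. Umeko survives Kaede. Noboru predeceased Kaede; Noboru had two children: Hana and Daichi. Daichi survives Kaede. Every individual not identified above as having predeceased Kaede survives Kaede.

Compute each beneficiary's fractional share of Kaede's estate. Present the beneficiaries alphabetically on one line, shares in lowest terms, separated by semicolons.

Chiyo 1/4; Daichi 1/8; Fumio 1/24; Hana 1/8; Ryo 1/12; Sachiko 1/24; Satoshi 1/4; Umeko 1/12

There is no surviving spouse, so the entire estate passes to Kaede's descendants per stirpes.
The estate is divided into 4 equal shares of 1/4 among Mariko, Noboru, Chiyo, Satoshi.
Mariko predeceased; the 1/4 allotted to Mariko's branch passes to Mariko's issue by representation.
Reiko's line is the sole branch at this level, so the full 1/4 passes to Reiko's issue by representation.
The 1/4 is divided into 3 equal shares of 1/12 among Kenji, Ryo, Umeko.
Kenji predeceased; the 1/12 allotted to Kenji's branch passes to Kenji's issue by representation.
The 1/12 is divided into 2 equal shares of 1/24 among Fumio, Sachiko.
Fumio is living and takes 1/24.
Sachiko is living and takes 1/24.
Ryo is living and takes 1/12.
Umeko is living and takes 1/12.
Noboru predeceased; the 1/4 allotted to Noboru's branch passes to Noboru's issue by representation.
The 1/4 is divided into 2 equal shares of 1/8 among Hana, Daichi.
Hana is living and takes 1/8.
Daichi is living and takes 1/8.
Chiyo is living and takes 1/4.
Satoshi is living and takes 1/4.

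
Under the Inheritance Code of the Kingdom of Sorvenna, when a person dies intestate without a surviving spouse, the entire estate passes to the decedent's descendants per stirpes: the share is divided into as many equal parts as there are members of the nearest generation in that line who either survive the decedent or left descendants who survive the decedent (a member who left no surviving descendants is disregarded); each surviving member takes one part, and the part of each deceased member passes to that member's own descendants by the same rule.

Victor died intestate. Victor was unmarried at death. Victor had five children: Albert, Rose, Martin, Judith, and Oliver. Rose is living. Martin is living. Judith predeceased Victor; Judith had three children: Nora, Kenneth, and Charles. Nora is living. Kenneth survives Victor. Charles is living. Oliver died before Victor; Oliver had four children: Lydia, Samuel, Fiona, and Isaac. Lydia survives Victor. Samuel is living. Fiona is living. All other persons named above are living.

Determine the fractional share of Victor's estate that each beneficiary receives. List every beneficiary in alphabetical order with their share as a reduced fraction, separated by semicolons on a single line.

There is no surviving spouse, so the entire estate passes to Victor's descendants per stirpes.
The estate is divided into 5 equal shares of 1/5 among Albert, Rose, Martin, Judith, Oliver.
Albert is living and takes 1/5.
Rose is living and takes 1/5.
Martin is living and takes 1/5.
Judith predeceased; the 1/5 allotted to Judith's branch passes to Judith's issue by representation.
The 1/5 is divided into 3 equal shares of 1/15 among Nora, Kenneth, Charles.
Nora is living and takes 1/15.
Kenneth is living and takes 1/15.
Charles is living and takes 1/15.
Oliver predeceased; the 1/5 allotted to Oliver's branch passes to Oliver's issue by representation.
The 1/5 is divided into 4 equal shares of 1/20 among Lydia, Samuel, Fiona, Isaac.
Lydia is living and takes 1/20.
Samuel is living and takes 1/20.
Fiona is living and takes 1/20.
Isaac is living and takes 1/20.

Albert 1/5; Charles 1/15; Fiona 1/20; Isaac 1/20; Kenneth 1/15; Lydia 1/20; Martin 1/5; Nora 1/15; Rose 1/5; Samuel 1/20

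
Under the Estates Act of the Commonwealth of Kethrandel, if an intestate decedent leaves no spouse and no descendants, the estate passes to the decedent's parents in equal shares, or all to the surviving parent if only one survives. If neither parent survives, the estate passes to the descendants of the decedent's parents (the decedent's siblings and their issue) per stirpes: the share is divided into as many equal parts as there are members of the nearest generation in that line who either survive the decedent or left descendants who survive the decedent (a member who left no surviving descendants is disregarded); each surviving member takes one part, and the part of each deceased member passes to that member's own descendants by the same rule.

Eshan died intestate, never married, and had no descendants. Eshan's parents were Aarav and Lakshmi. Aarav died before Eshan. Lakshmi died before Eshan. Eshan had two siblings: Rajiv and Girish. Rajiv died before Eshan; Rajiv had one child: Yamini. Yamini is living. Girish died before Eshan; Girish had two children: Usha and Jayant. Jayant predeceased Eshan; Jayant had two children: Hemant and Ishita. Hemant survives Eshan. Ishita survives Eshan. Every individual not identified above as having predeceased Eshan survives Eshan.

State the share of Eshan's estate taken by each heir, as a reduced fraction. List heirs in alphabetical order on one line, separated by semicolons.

Hemant 1/8; Ishita 1/8; Usha 1/4; Yamini 1/2

Neither parent survives and there are no descendants, so the estate passes to Eshan's siblings and their issue per stirpes.
The estate is divided into 2 equal shares of 1/2 among Rajiv, Girish.
Rajiv predeceased; the 1/2 allotted to Rajiv's branch passes to Rajiv's issue by representation.
Yamini is the sole taker at this level and receives the full 1/2.
Girish predeceased; the 1/2 allotted to Girish's branch passes to Girish's issue by representation.
The 1/2 is divided into 2 equal shares of 1/4 among Usha, Jayant.
Usha is living and takes 1/4.
Jayant predeceased; the 1/4 allotted to Jayant's branch passes to Jayant's issue by representation.
The 1/4 is divided into 2 equal shares of 1/8 among Hemant, Ishita.
Hemant is living and takes 1/8.
Ishita is living and takes 1/8.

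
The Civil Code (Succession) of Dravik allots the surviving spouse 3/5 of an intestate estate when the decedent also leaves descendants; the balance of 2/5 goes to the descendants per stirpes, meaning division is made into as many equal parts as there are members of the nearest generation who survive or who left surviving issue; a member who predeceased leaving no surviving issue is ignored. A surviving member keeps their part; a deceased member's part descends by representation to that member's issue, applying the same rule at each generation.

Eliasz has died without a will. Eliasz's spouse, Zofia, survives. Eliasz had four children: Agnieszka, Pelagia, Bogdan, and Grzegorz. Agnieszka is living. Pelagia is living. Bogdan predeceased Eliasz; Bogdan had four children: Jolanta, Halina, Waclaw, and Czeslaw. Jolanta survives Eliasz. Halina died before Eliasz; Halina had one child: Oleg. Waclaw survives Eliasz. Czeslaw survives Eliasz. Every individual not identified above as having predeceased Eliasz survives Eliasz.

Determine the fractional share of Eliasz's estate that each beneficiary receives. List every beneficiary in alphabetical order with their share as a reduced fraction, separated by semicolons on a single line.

Agnieszka 1/10; Czeslaw 1/40; Grzegorz 1/10; Jolanta 1/40; Oleg 1/40; Pelagia 1/10; Waclaw 1/40; Zofia 3/5

Zofia, as surviving spouse, takes 3/5.
The remaining 2/5 passes to Eliasz's descendants per stirpes.
The 2/5 is divided into 4 equal shares of 1/10 among Agnieszka, Pelagia, Bogdan, Grzegorz.
Agnieszka is living and takes 1/10.
Pelagia is living and takes 1/10.
Bogdan predeceased; the 1/10 allotted to Bogdan's branch passes to Bogdan's issue by representation.
The 1/10 is divided into 4 equal shares of 1/40 among Jolanta, Halina, Waclaw, Czeslaw.
Jolanta is living and takes 1/40.
Halina predeceased; the 1/40 allotted to Halina's branch passes to Halina's issue by representation.
Oleg is the sole taker at this level and receives the full 1/40.
Waclaw is living and takes 1/40.
Czeslaw is living and takes 1/40.
Grzegorz is living and takes 1/10.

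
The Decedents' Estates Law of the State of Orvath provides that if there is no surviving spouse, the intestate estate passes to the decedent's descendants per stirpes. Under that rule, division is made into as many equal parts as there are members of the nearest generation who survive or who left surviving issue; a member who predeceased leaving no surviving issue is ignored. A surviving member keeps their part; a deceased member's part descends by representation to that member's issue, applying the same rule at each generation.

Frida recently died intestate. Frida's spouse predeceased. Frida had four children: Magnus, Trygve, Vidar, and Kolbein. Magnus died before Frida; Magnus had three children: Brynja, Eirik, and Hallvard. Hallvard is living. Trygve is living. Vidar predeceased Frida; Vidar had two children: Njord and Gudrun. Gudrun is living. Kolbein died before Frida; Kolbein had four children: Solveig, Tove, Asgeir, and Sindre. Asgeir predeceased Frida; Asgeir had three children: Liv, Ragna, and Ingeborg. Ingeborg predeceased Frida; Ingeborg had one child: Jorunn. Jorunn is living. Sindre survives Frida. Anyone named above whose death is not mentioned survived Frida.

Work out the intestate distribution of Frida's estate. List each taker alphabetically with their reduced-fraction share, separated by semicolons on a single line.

Brynja 1/12; Eirik 1/12; Gudrun 1/8; Hallvard 1/12; Jorunn 1/48; Liv 1/48; Njord 1/8; Ragna 1/48; Sindre 1/16; Solveig 1/16; Tove 1/16; Trygve 1/4

There is no surviving spouse, so the entire estate passes to Frida's descendants per stirpes.
The estate is divided into 4 equal shares of 1/4 among Magnus, Trygve, Vidar, Kolbein.
Magnus predeceased; the 1/4 allotted to Magnus's branch passes to Magnus's issue by representation.
The 1/4 is divided into 3 equal shares of 1/12 among Brynja, Eirik, Hallvard.
Brynja is living and takes 1/12.
Eirik is living and takes 1/12.
Hallvard is living and takes 1/12.
Trygve is living and takes 1/4.
Vidar predeceased; the 1/4 allotted to Vidar's branch passes to Vidar's issue by representation.
The 1/4 is divided into 2 equal shares of 1/8 among Njord, Gudrun.
Njord is living and takes 1/8.
Gudrun is living and takes 1/8.
Kolbein predeceased; the 1/4 allotted to Kolbein's branch passes to Kolbein's issue by representation.
The 1/4 is divided into 4 equal shares of 1/16 among Solveig, Tove, Asgeir, Sindre.
Solveig is living and takes 1/16.
Tove is living and takes 1/16.
Asgeir predeceased; the 1/16 allotted to Asgeir's branch passes to Asgeir's issue by representation.
The 1/16 is divided into 3 equal shares of 1/48 among Liv, Ragna, Ingeborg.
Liv is living and takes 1/48.
Ragna is living and takes 1/48.
Ingeborg predeceased; the 1/48 allotted to Ingeborg's branch passes to Ingeborg's issue by representation.
Jorunn is the sole taker at this level and receives the full 1/48.
Sindre is living and takes 1/16.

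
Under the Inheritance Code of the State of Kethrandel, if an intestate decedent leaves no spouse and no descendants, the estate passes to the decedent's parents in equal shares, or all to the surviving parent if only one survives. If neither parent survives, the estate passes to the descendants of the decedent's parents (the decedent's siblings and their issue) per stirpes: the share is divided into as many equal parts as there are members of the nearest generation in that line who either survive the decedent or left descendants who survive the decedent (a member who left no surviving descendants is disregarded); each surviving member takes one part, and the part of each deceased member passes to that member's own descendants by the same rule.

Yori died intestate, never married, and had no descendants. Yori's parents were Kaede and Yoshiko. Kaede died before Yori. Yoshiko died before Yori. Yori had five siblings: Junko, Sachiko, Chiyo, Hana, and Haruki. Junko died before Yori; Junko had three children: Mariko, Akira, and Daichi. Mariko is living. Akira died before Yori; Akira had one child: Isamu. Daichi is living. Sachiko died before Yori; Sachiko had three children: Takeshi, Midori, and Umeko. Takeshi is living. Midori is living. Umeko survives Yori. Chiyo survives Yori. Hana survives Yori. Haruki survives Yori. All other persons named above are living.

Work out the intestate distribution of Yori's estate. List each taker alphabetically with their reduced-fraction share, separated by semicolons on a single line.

Chiyo 1/5; Daichi 1/15; Hana 1/5; Haruki 1/5; Isamu 1/15; Mariko 1/15; Midori 1/15; Takeshi 1/15; Umeko 1/15

Neither parent survives and there are no descendants, so the estate passes to Yori's siblings and their issue per stirpes.
The estate is divided into 5 equal shares of 1/5 among Junko, Sachiko, Chiyo, Hana, Haruki.
Junko predeceased; the 1/5 allotted to Junko's branch passes to Junko's issue by representation.
The 1/5 is divided into 3 equal shares of 1/15 among Mariko, Akira, Daichi.
Mariko is living and takes 1/15.
Akira predeceased; the 1/15 allotted to Akira's branch passes to Akira's issue by representation.
Isamu is the sole taker at this level and receives the full 1/15.
Daichi is living and takes 1/15.
Sachiko predeceased; the 1/5 allotted to Sachiko's branch passes to Sachiko's issue by representation.
The 1/5 is divided into 3 equal shares of 1/15 among Takeshi, Midori, Umeko.
Takeshi is living and takes 1/15.
Midori is living and takes 1/15.
Umeko is living and takes 1/15.
Chiyo is living and takes 1/5.
Hana is living and takes 1/5.
Haruki is living and takes 1/5.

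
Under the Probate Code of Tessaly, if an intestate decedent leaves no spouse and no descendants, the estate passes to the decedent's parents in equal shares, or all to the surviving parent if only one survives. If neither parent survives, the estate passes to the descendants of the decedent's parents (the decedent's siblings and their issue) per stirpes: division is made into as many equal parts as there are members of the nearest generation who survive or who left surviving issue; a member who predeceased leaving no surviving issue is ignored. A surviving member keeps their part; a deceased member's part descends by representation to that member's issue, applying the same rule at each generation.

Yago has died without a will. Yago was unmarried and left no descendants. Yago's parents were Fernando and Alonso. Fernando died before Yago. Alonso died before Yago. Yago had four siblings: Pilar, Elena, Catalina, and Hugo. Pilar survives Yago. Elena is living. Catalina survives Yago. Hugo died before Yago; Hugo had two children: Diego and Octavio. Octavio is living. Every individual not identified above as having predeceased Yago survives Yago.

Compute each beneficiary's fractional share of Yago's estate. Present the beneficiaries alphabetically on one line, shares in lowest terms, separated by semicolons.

Catalina 1/4; Diego 1/8; Elena 1/4; Octavio 1/8; Pilar 1/4

Neither parent survives and there are no descendants, so the estate passes to Yago's siblings and their issue per stirpes.
The estate is divided into 4 equal shares of 1/4 among Pilar, Elena, Catalina, Hugo.
Pilar is living and takes 1/4.
Elena is living and takes 1/4.
Catalina is living and takes 1/4.
Hugo predeceased; the 1/4 allotted to Hugo's branch passes to Hugo's issue by representation.
The 1/4 is divided into 2 equal shares of 1/8 among Diego, Octavio.
Diego is living and takes 1/8.
Octavio is living and takes 1/8.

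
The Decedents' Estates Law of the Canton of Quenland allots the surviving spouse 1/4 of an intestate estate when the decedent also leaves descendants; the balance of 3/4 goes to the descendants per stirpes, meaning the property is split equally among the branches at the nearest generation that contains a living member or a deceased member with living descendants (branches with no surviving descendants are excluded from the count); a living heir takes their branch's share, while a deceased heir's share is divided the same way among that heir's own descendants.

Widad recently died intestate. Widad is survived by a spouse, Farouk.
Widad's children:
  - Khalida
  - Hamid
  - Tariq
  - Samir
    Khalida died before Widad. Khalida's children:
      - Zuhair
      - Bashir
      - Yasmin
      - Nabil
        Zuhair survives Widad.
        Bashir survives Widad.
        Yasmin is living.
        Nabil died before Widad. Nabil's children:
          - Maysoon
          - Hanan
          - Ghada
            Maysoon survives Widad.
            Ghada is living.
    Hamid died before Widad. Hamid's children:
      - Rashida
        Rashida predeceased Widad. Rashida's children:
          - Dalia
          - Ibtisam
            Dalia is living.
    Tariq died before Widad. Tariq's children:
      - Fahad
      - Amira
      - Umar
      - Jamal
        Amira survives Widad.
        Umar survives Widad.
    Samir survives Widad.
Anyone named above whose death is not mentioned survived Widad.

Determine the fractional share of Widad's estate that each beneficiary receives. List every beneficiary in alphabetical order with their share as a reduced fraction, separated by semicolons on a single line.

Farouk, as surviving spouse, takes 1/4.
The remaining 3/4 passes to Widad's descendants per stirpes.
The 3/4 is divided into 4 equal shares of 3/16 among Khalida, Hamid, Tariq, Samir.
Khalida predeceased; the 3/16 allotted to Khalida's branch passes to Khalida's issue by representation.
The 3/16 is divided into 4 equal shares of 3/64 among Zuhair, Bashir, Yasmin, Nabil.
Zuhair is living and takes 3/64.
Bashir is living and takes 3/64.
Yasmin is living and takes 3/64.
Nabil predeceased; the 3/64 allotted to Nabil's branch passes to Nabil's issue by representation.
The 3/64 is divided into 3 equal shares of 1/64 among Maysoon, Hanan, Ghada.
Maysoon is living and takes 1/64.
Hanan is living and takes 1/64.
Ghada is living and takes 1/64.
Hamid predeceased; the 3/16 allotted to Hamid's branch passes to Hamid's issue by representation.
Rashida's line is the sole branch at this level, so the full 3/16 passes to Rashida's issue by representation.
The 3/16 is divided into 2 equal shares of 3/32 among Dalia, Ibtisam.
Dalia is living and takes 3/32.
Ibtisam is living and takes 3/32.
Tariq predeceased; the 3/16 allotted to Tariq's branch passes to Tariq's issue by representation.
The 3/16 is divided into 4 equal shares of 3/64 among Fahad, Amira, Umar, Jamal.
Fahad is living and takes 3/64.
Amira is living and takes 3/64.
Umar is living and takes 3/64.
Jamal is living and takes 3/64.
Samir is living and takes 3/16.

Amira 3/64; Bashir 3/64; Dalia 3/32; Fahad 3/64; Farouk 1/4; Ghada 1/64; Hanan 1/64; Ibtisam 3/32; Jamal 3/64; Maysoon 1/64; Samir 3/16; Umar 3/64; Yasmin 3/64; Zuhair 3/64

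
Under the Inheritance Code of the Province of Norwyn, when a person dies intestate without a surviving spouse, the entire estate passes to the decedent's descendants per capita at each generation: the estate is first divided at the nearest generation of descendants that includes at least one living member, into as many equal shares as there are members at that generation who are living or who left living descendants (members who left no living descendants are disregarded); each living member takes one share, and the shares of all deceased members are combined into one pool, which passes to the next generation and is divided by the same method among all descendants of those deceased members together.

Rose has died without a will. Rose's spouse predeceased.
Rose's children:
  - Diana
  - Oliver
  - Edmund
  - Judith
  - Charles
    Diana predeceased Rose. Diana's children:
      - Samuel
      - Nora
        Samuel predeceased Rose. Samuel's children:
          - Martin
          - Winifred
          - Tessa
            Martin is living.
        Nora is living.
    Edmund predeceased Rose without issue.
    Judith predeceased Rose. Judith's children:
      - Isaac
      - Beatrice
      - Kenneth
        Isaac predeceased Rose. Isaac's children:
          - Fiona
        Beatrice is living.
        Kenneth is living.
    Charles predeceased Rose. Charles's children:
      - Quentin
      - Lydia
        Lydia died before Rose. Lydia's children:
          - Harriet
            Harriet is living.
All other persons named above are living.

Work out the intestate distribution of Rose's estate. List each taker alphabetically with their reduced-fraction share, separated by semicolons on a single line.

There is no surviving spouse, so the entire estate passes to Rose's descendants per capita at each generation.
At generation 1 (Diana, Oliver, Judith, Charles) there are 4 shares of (1)/4 = 1/4 each.
Living: Oliver — each takes 1/4.
Deceased: Diana, Judith, and Charles. Their combined 3/4 is pooled and carried to generation 2.
At generation 2 (Samuel, Nora, Isaac, Beatrice, Kenneth, Quentin, Lydia) there are 7 shares of (3/4)/7 = 3/28 each.
Living: Nora, Beatrice, Kenneth, and Quentin — each takes 3/28.
Deceased: Samuel, Isaac, and Lydia. Their combined 9/28 is pooled and carried to generation 3.
At generation 3 (Martin, Winifred, Tessa, Fiona, Harriet) there are 5 shares of (9/28)/5 = 9/140 each.
Living: Martin, Winifred, Tessa, Fiona, and Harriet — each takes 9/140.

Beatrice 3/28; Fiona 9/140; Harriet 9/140; Kenneth 3/28; Martin 9/140; Nora 3/28; Oliver 1/4; Quentin 3/28; Tessa 9/140; Winifred 9/140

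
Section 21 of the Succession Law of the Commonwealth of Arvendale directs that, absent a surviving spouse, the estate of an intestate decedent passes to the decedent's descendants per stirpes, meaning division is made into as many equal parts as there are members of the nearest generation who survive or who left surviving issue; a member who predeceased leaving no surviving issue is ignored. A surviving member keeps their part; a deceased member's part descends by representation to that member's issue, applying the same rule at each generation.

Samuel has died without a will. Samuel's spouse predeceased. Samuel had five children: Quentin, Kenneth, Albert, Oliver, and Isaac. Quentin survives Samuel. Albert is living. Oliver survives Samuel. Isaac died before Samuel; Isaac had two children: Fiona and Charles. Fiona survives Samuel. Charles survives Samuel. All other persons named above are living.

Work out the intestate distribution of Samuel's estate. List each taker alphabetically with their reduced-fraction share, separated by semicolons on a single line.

Albert 1/5; Charles 1/10; Fiona 1/10; Kenneth 1/5; Oliver 1/5; Quentin 1/5

There is no surviving spouse, so the entire estate passes to Samuel's descendants per stirpes.
The estate is divided into 5 equal shares of 1/5 among Quentin, Kenneth, Albert, Oliver, Isaac.
Quentin is living and takes 1/5.
Kenneth is living and takes 1/5.
Albert is living and takes 1/5.
Oliver is living and takes 1/5.
Isaac predeceased; the 1/5 allotted to Isaac's branch passes to Isaac's issue by representation.
The 1/5 is divided into 2 equal shares of 1/10 among Fiona, Charles.
Fiona is living and takes 1/10.
Charles is living and takes 1/10.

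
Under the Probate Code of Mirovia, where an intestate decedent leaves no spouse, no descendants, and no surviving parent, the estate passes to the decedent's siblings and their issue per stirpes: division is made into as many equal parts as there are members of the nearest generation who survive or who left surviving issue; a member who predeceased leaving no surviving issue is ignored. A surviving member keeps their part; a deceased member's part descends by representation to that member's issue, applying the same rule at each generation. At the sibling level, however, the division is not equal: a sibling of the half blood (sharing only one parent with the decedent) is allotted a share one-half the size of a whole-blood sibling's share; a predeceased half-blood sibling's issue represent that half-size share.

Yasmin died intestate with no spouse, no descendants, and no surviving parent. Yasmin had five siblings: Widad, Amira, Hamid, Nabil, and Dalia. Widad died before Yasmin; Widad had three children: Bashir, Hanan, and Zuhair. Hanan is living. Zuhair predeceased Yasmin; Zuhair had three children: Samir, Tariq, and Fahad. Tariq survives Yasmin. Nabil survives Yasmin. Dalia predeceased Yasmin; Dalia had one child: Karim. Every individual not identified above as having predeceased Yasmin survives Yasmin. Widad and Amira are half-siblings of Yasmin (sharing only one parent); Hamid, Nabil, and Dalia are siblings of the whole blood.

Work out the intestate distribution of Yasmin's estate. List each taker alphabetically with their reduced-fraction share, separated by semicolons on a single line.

Amira 1/8; Bashir 1/24; Fahad 1/72; Hamid 1/4; Hanan 1/24; Karim 1/4; Nabil 1/4; Samir 1/72; Tariq 1/72

No spouse, descendants, or parent survives, so the estate passes to Yasmin's siblings per stirpes.
Half-blood siblings count for one-half the weight of whole-blood siblings at the initial division.
Dividing 1 in proportion to weights (total weight 4): Widad (weight 1/2) → 1/8; Amira (weight 1/2) → 1/8; Hamid (weight 1) → 1/4; Nabil (weight 1) → 1/4; Dalia (weight 1) → 1/4.
Widad predeceased; the 1/8 allotted to Widad's branch passes to Widad's issue by representation.
The 1/8 is divided into 3 equal shares of 1/24 among Bashir, Hanan, Zuhair.
Bashir is living and takes 1/24.
Hanan is living and takes 1/24.
Zuhair predeceased; the 1/24 allotted to Zuhair's branch passes to Zuhair's issue by representation.
The 1/24 is divided into 3 equal shares of 1/72 among Samir, Tariq, Fahad.
Samir is living and takes 1/72.
Tariq is living and takes 1/72.
Fahad is living and takes 1/72.
Amira is living and takes 1/8.
Hamid is living and takes 1/4.
Nabil is living and takes 1/4.
Dalia predeceased; the 1/4 allotted to Dalia's branch passes to Dalia's issue by representation.
Karim is the sole taker at this level and receives the full 1/4.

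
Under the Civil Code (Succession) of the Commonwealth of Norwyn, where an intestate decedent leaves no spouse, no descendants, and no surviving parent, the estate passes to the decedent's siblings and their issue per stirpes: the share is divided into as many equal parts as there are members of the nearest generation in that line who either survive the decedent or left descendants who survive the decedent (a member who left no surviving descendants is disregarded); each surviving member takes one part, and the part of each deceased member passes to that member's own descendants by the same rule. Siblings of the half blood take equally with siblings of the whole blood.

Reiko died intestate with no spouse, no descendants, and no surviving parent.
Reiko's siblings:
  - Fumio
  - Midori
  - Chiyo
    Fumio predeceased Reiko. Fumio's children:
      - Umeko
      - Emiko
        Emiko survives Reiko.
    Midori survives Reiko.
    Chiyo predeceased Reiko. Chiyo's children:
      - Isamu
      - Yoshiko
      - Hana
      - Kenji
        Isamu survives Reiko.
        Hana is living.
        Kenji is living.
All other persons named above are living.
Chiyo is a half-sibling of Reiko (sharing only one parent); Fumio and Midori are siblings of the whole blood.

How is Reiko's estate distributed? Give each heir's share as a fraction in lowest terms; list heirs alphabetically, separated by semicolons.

Emiko 1/6; Hana 1/12; Isamu 1/12; Kenji 1/12; Midori 1/3; Umeko 1/6; Yoshiko 1/12

No spouse, descendants, or parent survives, so the estate passes to Reiko's siblings per stirpes.
Half-blood and whole-blood siblings take equally under the stated rule.
The estate is divided into 3 equal shares of 1/3 among Fumio, Midori, Chiyo.
Fumio predeceased; the 1/3 allotted to Fumio's branch passes to Fumio's issue by representation.
The 1/3 is divided into 2 equal shares of 1/6 among Umeko, Emiko.
Umeko is living and takes 1/6.
Emiko is living and takes 1/6.
Midori is living and takes 1/3.
Chiyo predeceased; the 1/3 allotted to Chiyo's branch passes to Chiyo's issue by representation.
The 1/3 is divided into 4 equal shares of 1/12 among Isamu, Yoshiko, Hana, Kenji.
Isamu is living and takes 1/12.
Yoshiko is living and takes 1/12.
Hana is living and takes 1/12.
Kenji is living and takes 1/12.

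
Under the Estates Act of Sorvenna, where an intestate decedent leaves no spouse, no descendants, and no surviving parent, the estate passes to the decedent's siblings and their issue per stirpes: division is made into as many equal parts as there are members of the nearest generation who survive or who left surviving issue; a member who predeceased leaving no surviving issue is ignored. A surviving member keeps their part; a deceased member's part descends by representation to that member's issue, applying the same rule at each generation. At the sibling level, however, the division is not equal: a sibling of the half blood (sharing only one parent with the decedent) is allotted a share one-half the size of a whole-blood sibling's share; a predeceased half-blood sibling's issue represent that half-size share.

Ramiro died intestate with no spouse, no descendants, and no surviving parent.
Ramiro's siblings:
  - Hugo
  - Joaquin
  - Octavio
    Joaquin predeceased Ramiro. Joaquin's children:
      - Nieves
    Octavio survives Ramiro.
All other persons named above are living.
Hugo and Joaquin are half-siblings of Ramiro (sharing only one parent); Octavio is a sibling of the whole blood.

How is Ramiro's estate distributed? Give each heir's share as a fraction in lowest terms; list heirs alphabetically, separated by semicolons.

No spouse, descendants, or parent survives, so the estate passes to Ramiro's siblings per stirpes.
Half-blood siblings count for one-half the weight of whole-blood siblings at the initial division.
Dividing 1 in proportion to weights (total weight 2): Hugo (weight 1/2) → 1/4; Joaquin (weight 1/2) → 1/4; Octavio (weight 1) → 1/2.
Hugo is living and takes 1/4.
Joaquin predeceased; the 1/4 allotted to Joaquin's branch passes to Joaquin's issue by representation.
Nieves is the sole taker at this level and receives the full 1/4.
Octavio is living and takes 1/2.

Hugo 1/4; Nieves 1/4; Octavio 1/2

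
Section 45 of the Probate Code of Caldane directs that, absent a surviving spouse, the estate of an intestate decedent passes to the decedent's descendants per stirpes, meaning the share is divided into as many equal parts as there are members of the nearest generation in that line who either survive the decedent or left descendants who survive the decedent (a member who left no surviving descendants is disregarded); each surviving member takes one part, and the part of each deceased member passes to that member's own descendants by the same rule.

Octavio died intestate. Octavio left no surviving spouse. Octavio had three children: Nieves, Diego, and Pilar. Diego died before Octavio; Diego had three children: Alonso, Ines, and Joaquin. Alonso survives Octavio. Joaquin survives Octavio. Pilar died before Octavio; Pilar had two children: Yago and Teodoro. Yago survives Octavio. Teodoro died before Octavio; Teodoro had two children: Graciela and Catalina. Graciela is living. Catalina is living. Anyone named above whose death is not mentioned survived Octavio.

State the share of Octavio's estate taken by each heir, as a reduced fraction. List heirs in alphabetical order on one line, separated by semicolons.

Alonso 1/9; Catalina 1/12; Graciela 1/12; Ines 1/9; Joaquin 1/9; Nieves 1/3; Yago 1/6

There is no surviving spouse, so the entire estate passes to Octavio's descendants per stirpes.
The estate is divided into 3 equal shares of 1/3 among Nieves, Diego, Pilar.
Nieves is living and takes 1/3.
Diego predeceased; the 1/3 allotted to Diego's branch passes to Diego's issue by representation.
The 1/3 is divided into 3 equal shares of 1/9 among Alonso, Ines, Joaquin.
Alonso is living and takes 1/9.
Ines is living and takes 1/9.
Joaquin is living and takes 1/9.
Pilar predeceased; the 1/3 allotted to Pilar's branch passes to Pilar's issue by representation.
The 1/3 is divided into 2 equal shares of 1/6 among Yago, Teodoro.
Yago is living and takes 1/6.
Teodoro predeceased; the 1/6 allotted to Teodoro's branch passes to Teodoro's issue by representation.
The 1/6 is divided into 2 equal shares of 1/12 among Graciela, Catalina.
Graciela is living and takes 1/12.
Catalina is living and takes 1/12.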